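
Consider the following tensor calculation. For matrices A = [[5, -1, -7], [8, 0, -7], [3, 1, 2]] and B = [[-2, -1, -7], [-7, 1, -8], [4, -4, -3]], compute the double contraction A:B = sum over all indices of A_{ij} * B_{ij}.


A:B = sum over all i,j of A_{ij} * B_{ij}.
Row 1: 5*-2=-10, -1*-1=1, -7*-7=49 => row sum = 40
Row 2: 8*-7=-56, 0*1=0, -7*-8=56 => row sum = 0
Row 3: 3*4=12, 1*-4=-4, 2*-3=-6 => row sum = 2
Total = 40 + 0 + 2 = 42

42


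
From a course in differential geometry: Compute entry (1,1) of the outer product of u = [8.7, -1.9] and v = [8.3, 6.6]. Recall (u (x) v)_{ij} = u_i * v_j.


The outer product entry T_{ij} = u_i * v_j.
We need i=1, j=1.
u_1 = 8.7, v_1 = 8.3
T_{1,1} = 8.7 * 8.3 = 72.21

72.21


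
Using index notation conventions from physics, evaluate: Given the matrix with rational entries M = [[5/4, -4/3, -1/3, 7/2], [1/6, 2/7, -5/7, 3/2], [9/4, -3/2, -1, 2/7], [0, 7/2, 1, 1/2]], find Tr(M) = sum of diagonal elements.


The trace is the sum of diagonal entries.
Diagonal: M[1,1] = 5/4, M[2,2] = 2/7, M[3,3] = -1, M[4,4] = 1/2
Tr(M) = 5/4 + 2/7 + -1 + 1/2
Computing step by step:
After adding M[1,1]: 5/4
After adding M[2,2]: 43/28
After adding M[3,3]: 15/28
After adding M[4,4]: 29/28
Tr(M) = 29/28

29/28


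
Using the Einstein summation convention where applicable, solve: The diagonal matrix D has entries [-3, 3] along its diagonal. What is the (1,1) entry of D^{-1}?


For a diagonal matrix, the inverse has entries (D^{-1})_{ii} = 1/d_{ii}.
The diagonal entries are: d_{11} = -3, d_{22} = 3
We need (D^{-1})_{11} = 1/d_{11} = 1/-3 = -1/3

-1/3


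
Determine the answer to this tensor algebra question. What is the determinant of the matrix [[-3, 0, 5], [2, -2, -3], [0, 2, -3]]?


Expanding along the first row, det(A) = a11*M_11 - a12*M_12 + a13*M_13, where M_1j is the (1,j) minor.
Minor M_11 = -2*-3 - -3*2 = 12
Minor M_12 = 2*-3 - -3*0 = -6
Minor M_13 = 2*2 - -2*0 = 4
det = -3*(12) - 0*(-6) + 5*(4)
    = -36 - 0 + 20
    = -16

-16


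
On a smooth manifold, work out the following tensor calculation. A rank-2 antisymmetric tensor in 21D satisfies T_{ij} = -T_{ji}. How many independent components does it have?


An antisymmetric rank-2 tensor satisfies A_{ij} = -A_{ji}, so diagonal entries are zero.
The independent components are the upper-triangular entries: C(n, 2) = n(n-1)/2.
n = 21
C(21, 2) = 21 * 20 / 2 = 420 / 2 = 210

210


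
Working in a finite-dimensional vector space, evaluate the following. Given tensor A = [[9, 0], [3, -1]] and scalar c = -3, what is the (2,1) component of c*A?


Scalar multiplication: (cA)_{ij} = c * A_{ij}.
c = -3
A_{21} = 3
(cA)_{21} = -3 * 3 = -9

-9


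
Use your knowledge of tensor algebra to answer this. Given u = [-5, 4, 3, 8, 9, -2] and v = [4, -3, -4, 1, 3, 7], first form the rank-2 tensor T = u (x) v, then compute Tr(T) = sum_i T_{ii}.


The outer product gives T_{ij} = u_i v_j.
The trace (contraction) is Tr(T) = sum_i T_{ii} = sum_i u_i v_i.
Diagonal entries:
T_{11} = u_1 * v_1 = -5 * 4 = -20
T_{22} = u_2 * v_2 = 4 * -3 = -12
T_{33} = u_3 * v_3 = 3 * -4 = -12
T_{44} = u_4 * v_4 = 8 * 1 = 8
T_{55} = u_5 * v_5 = 9 * 3 = 27
T_{66} = u_6 * v_6 = -2 * 7 = -14
Tr(T) = -20 + -12 + -12 + 8 + 27 + -14 = -23

-23


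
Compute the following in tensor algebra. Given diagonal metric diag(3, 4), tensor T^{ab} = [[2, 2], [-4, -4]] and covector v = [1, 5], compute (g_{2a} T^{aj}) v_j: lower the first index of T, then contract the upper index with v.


Step 1: lower the first index. For a diagonal metric, g_{ia} T^{aj} = g_{ii} T^{ij} (no sum on i).
g_{22} = 4
S_2{}^1 = 4 * T^{21} = 4 * -4 = -16
S_2{}^2 = 4 * T^{22} = 4 * -4 = -16
Step 2: contract S_2{}^j with v_j.
S_2{}^1 * v_1 = -16 * 1 = -16
S_2{}^2 * v_2 = -16 * 5 = -80
Result = -16 + -80 = -96

-96


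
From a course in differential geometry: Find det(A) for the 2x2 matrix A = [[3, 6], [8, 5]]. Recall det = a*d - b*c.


For a 2x2 matrix [[a, b], [c, d]], det = a*d - b*c.
a = 3, b = 6, c = 8, d = 5
a*d = 3 * 5 = 15
b*c = 6 * 8 = 48
det = 15 - 48 = -33

-33


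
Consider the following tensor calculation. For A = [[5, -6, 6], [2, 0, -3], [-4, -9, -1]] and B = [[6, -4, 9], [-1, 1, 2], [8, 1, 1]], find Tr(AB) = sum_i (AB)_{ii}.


Tr(AB) = sum_i (AB)_{ii} where (AB)_{ii} = sum_k A_{ik} B_{ki}.
(AB)_{11} = 5*6 + -6*-1 + 6*8 = 84
(AB)_{22} = 2*-4 + 0*1 + -3*1 = -11
(AB)_{33} = -4*9 + -9*2 + -1*1 = -55
Tr(AB) = 84 + -11 + -55 = 18

18


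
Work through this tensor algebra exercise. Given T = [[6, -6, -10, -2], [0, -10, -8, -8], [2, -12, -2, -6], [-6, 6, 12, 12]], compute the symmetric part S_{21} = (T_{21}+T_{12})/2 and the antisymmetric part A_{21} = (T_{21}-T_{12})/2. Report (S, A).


T_{21} = 0
T_{12} = -6
S_{21} = (0 + -6)/2 = -6/2 = -3
A_{21} = (0 - -6)/2 = 6/2 = 3
Check: S + A = -3 + 3 = 0 = T_{21}.

(-3, 3)


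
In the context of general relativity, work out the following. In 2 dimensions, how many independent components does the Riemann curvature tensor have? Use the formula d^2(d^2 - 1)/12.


The Riemann tensor in d dimensions has d^2(d^2 - 1)/12 independent components.
d = 2, so d^2 = 4
d^2 - 1 = 3
d^2(d^2 - 1) = 4 * 3 = 12
Divide by 12: 12 / 12 = 1

1


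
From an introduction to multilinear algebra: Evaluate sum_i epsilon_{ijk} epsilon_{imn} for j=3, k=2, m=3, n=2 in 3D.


Using the identity: epsilon_{ijk} epsilon_{imn} = delta_{jm} delta_{kn} - delta_{jn} delta_{km}.
delta_{33} = 1
delta_{22} = 1
delta_{32} = 0
delta_{23} = 0
Result = 1 * 1 - 0 * 0 = 1 - 0 = 1

1


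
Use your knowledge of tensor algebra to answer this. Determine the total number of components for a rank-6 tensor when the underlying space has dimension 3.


The number of components of a rank-r tensor in d dimensions is d^r.
Here d = 3 and r = 6.
3^6 = 729

729


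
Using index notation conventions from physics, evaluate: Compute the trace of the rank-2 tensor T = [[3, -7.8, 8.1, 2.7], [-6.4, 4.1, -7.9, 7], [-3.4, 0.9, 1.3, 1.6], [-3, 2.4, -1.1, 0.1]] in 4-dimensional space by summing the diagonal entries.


The contraction (trace) of a rank-2 tensor is the sum of its diagonal elements.
Diagonal entries: A[1,1] = 3, A[2,2] = 4.1, A[3,3] = 1.3, A[4,4] = 0.1
Tr(A) = 3 + 4.1 + 1.3 + 0.1 = 8.5

8.5


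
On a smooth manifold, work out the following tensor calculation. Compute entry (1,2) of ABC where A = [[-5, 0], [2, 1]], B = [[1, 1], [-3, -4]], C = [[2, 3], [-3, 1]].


(ABC)_{12} = sum_m (AB)_{1m} C_{m2}. First compute row 1 of AB.
(AB)_{11} = -5*1 + 0*-3 = -5
(AB)_{12} = -5*1 + 0*-4 = -5
Now contract with column 2 of C:
(AB)_{11} * C_{12} = -5 * 3 = -15
(AB)_{12} * C_{22} = -5 * 1 = -5
(ABC)_{12} = -15 + -5 = -20

-20


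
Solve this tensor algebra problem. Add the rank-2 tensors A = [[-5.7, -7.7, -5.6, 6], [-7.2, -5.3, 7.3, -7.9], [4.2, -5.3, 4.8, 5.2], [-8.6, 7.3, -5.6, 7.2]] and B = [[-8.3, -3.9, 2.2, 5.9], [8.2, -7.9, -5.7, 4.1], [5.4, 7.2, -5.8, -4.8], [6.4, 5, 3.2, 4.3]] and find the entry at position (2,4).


Tensor addition is component-wise: (A + B)_{ij} = A_{ij} + B_{ij}.
A_{24} = -7.9
B_{24} = 4.1
(A + B)_{24} = -7.9 + 4.1 = -3.8

-3.8


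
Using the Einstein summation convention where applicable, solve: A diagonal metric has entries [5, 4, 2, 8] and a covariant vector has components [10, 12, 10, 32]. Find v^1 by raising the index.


To raise an index with a diagonal metric: v^i = v_i / g_{ii}.
For index 1: v_1 = 10, g_{11} = 5
v^1 = 10 / 5 = 2

2


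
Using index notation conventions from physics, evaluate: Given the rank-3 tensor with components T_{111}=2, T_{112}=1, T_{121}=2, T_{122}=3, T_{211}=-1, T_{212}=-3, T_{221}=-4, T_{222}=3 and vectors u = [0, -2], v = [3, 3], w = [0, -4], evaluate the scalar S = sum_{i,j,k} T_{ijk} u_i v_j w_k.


S = sum over i,j,k of T_{ijk} u_i v_j w_k. Expanding all 8 terms:
T_{111}*u_1*v_1*w_1 = 2*0*3*0 = 0  (running total: 0)
T_{112}*u_1*v_1*w_2 = 1*0*3*-4 = 0  (running total: 0)
T_{121}*u_1*v_2*w_1 = 2*0*3*0 = 0  (running total: 0)
T_{122}*u_1*v_2*w_2 = 3*0*3*-4 = 0  (running total: 0)
T_{211}*u_2*v_1*w_1 = -1*-2*3*0 = 0  (running total: 0)
T_{212}*u_2*v_1*w_2 = -3*-2*3*-4 = -72  (running total: -72)
T_{221}*u_2*v_2*w_1 = -4*-2*3*0 = 0  (running total: -72)
T_{222}*u_2*v_2*w_2 = 3*-2*3*-4 = 72  (running total: 0)
S = 0

0


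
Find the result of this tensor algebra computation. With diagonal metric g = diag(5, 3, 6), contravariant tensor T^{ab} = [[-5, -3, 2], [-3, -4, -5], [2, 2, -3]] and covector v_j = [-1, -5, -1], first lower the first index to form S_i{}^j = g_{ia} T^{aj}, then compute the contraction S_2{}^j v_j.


Step 1: lower the first index. For a diagonal metric, g_{ia} T^{aj} = g_{ii} T^{ij} (no sum on i).
g_{22} = 3
S_2{}^1 = 3 * T^{21} = 3 * -3 = -9
S_2{}^2 = 3 * T^{22} = 3 * -4 = -12
S_2{}^3 = 3 * T^{23} = 3 * -5 = -15
Step 2: contract S_2{}^j with v_j.
S_2{}^1 * v_1 = -9 * -1 = 9
S_2{}^2 * v_2 = -12 * -5 = 60
S_2{}^3 * v_3 = -15 * -1 = 15
Result = 9 + 60 + 15 = 84

84


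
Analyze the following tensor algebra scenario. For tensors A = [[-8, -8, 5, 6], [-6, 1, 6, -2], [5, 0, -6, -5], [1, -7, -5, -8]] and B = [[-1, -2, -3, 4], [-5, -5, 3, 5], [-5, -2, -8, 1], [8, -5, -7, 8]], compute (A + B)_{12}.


Tensor addition is component-wise: (A + B)_{ij} = A_{ij} + B_{ij}.
A_{12} = -8
B_{12} = -2
(A + B)_{12} = -8 + -2 = -10

-10


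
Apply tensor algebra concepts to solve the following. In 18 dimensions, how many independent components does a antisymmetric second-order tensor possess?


A antisymmetric rank-2 tensor in d dimensions has d(d-1)/2 independent components.
d = 18
d(d-1)/2 = 18 * 17 / 2 = 306 / 2 = 153

153


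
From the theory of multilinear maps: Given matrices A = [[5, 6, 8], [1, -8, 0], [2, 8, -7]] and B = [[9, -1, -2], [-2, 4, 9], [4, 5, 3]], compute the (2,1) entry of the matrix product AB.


(AB)_{ij} = sum_k A_{ik} B_{kj}.
For i=2, j=1:
A_{21} * B_{11} = 1 * 9 = 9
A_{22} * B_{21} = -8 * -2 = 16
A_{23} * B_{31} = 0 * 4 = 0
Sum = 9 + 16 + 0 = 25

25


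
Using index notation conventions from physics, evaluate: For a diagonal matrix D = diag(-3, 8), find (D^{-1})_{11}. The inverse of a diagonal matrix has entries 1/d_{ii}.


For a diagonal matrix, the inverse has entries (D^{-1})_{ii} = 1/d_{ii}.
The diagonal entries are: d_{11} = -3, d_{22} = 8
We need (D^{-1})_{11} = 1/d_{11} = 1/-3 = -1/3

-1/3


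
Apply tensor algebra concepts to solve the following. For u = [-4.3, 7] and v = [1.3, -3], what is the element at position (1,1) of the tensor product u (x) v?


The outer product entry T_{ij} = u_i * v_j.
We need i=1, j=1.
u_1 = -4.3, v_1 = 1.3
T_{1,1} = -4.3 * 1.3 = -5.59

-5.59


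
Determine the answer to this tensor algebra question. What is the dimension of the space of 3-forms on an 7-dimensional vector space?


The dimension of the space of p-forms on an n-dimensional space is C(n, p).
n = 7, p = 3
C(7, 3) = 7! / (3! * 4!) = 35

35


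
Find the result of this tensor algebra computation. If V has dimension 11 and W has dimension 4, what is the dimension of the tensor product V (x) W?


The dimension of a tensor product is the product of dimensions.
dim(V) = 11, dim(W) = 4
dim(V (x) W) = 11 * 4 = 44

44


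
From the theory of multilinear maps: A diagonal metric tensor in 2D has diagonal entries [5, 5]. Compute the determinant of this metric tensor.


For a diagonal metric, the determinant is the product of diagonal entries.
Diagonal entries: 5, 5
det(g) = 5 * 5 = 25

25


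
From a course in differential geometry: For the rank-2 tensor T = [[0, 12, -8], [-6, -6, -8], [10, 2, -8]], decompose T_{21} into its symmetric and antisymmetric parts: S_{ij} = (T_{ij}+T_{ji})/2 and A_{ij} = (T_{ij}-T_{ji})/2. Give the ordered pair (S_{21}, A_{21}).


T_{21} = -6
T_{12} = 12
S_{21} = (-6 + 12)/2 = 6/2 = 3
A_{21} = (-6 - 12)/2 = -18/2 = -9
Check: S + A = 3 + -9 = -6 = T_{21}.

(3, -9)


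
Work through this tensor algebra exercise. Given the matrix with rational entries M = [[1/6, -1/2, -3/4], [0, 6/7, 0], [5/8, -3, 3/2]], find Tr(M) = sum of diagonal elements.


The trace is the sum of diagonal entries.
Diagonal: M[1,1] = 1/6, M[2,2] = 6/7, M[3,3] = 3/2
Tr(M) = 1/6 + 6/7 + 3/2
Computing step by step:
After adding M[1,1]: 1/6
After adding M[2,2]: 43/42
After adding M[3,3]: 53/21
Tr(M) = 53/21

53/21


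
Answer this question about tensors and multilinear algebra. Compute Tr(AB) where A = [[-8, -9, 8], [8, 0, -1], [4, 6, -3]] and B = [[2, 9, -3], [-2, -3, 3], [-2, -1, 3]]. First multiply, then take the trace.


Tr(AB) = sum_i (AB)_{ii} where (AB)_{ii} = sum_k A_{ik} B_{ki}.
(AB)_{11} = -8*2 + -9*-2 + 8*-2 = -14
(AB)_{22} = 8*9 + 0*-3 + -1*-1 = 73
(AB)_{33} = 4*-3 + 6*3 + -3*3 = -3
Tr(AB) = -14 + 73 + -3 = 56

56


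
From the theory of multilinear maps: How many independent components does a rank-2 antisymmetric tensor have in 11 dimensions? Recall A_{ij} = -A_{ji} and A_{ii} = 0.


An antisymmetric rank-2 tensor satisfies A_{ij} = -A_{ji}, so diagonal entries are zero.
The independent components are the upper-triangular entries: C(n, 2) = n(n-1)/2.
n = 11
C(11, 2) = 11 * 10 / 2 = 110 / 2 = 55

55


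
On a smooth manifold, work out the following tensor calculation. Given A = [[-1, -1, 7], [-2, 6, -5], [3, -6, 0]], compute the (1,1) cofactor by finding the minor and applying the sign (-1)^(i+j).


To find cofactor C_{11}, delete row 1 and column 1.
The resulting 2x2 submatrix is: [[6, -5], [-6, 0]]
Minor M_{11} = 6*0 - -5*-6
  = 0 - 30 = -30
Sign = (-1)^(1+1) = (-1)^2 = 1
Cofactor C_{11} = 1 * -30 = -30

-30


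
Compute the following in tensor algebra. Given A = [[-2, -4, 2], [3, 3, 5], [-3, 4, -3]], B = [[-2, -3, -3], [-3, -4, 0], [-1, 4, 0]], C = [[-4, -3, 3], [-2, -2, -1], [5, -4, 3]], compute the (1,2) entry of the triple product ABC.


(ABC)_{12} = sum_m (AB)_{1m} C_{m2}. First compute row 1 of AB.
(AB)_{11} = -2*-2 + -4*-3 + 2*-1 = 14
(AB)_{12} = -2*-3 + -4*-4 + 2*4 = 30
(AB)_{13} = -2*-3 + -4*0 + 2*0 = 6
Now contract with column 2 of C:
(AB)_{11} * C_{12} = 14 * -3 = -42
(AB)_{12} * C_{22} = 30 * -2 = -60
(AB)_{13} * C_{32} = 6 * -4 = -24
(ABC)_{12} = -42 + -60 + -24 = -126

-126


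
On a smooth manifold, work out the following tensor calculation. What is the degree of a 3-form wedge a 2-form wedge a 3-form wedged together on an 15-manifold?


The degree of a wedge product is the sum of the degrees of the individual forms.
Degrees: 3, 2, 3
Total degree = 3 + 2 + 3 = 8

8


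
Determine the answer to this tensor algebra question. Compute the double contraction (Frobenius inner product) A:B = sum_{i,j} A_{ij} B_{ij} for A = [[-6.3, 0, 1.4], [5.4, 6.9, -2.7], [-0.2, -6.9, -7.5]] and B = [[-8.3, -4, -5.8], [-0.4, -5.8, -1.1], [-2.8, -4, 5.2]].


A:B = sum over all i,j of A_{ij} * B_{ij}.
Row 1: -6.3*-8.3=52.29, 0*-4=0, 1.4*-5.8=-8.12 => row sum = 44.17
Row 2: 5.4*-0.4=-2.16, 6.9*-5.8=-40.02, -2.7*-1.1=2.97 => row sum = -39.21
Row 3: -0.2*-2.8=0.56, -6.9*-4=27.6, -7.5*5.2=-39 => row sum = -10.84
Total = 44.17 + -39.21 + -10.84 = -5.88

-5.88


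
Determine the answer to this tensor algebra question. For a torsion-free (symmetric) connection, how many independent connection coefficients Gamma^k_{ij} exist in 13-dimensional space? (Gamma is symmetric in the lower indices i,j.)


Christoffel symbols Gamma^k_{ij} are symmetric in i,j, so there are d * d(d+1)/2 independent symbols.
d = 13
d(d+1)/2 = 13 * 14 / 2 = 91
Total = 13 * 91 = 1183

1183


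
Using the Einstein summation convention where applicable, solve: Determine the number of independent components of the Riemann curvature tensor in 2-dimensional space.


The Riemann tensor in d dimensions has d^2(d^2 - 1)/12 independent components.
d = 2, so d^2 = 4
d^2 - 1 = 3
d^2(d^2 - 1) = 4 * 3 = 12
Divide by 12: 12 / 12 = 1

1


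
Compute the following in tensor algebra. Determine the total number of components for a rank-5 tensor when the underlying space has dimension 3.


The number of components of a rank-r tensor in d dimensions is d^r.
Here d = 3 and r = 5.
3^5 = 243

243


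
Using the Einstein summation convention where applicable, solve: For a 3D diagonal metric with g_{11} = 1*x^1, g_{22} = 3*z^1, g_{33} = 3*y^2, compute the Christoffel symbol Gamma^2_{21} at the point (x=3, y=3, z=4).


For a diagonal metric, Gamma^k_{ij} = (1/2) g^{kk} (dg_{ik}/dx_j + dg_{jk}/dx_i - dg_{ij}/dx_k).
The metric is diagonal, so g_{ab} = 0 for a != b.
At the given point: g_{11} = 3, g_{22} = 12, g_{33} = 27
g^{22} = 1/12
dg_{22}/dx_1 = dg_{22}/dx_1 = 0
dg_{12}/dx_2 = 0 (off-diagonal)
dg_{21}/dx_2 = 0 (off-diagonal)
Numerator = 0 + 0 - 0 = 0
Gamma^2_{21} = 0 / (2 * 12) = 0

0


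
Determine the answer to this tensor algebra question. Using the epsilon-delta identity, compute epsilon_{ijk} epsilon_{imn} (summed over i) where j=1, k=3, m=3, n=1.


Using the identity: epsilon_{ijk} epsilon_{imn} = delta_{jm} delta_{kn} - delta_{jn} delta_{km}.
delta_{13} = 0
delta_{31} = 0
delta_{11} = 1
delta_{33} = 1
Result = 0 * 0 - 1 * 1 = 0 - 1 = -1

-1


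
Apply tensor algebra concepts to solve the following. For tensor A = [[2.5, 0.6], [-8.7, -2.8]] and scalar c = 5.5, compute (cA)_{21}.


Scalar multiplication: (cA)_{ij} = c * A_{ij}.
c = 5.5
A_{21} = -8.7
(cA)_{21} = 5.5 * -8.7 = -47.85

-47.85


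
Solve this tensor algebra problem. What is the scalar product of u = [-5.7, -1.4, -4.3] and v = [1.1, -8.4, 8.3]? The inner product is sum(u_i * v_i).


The inner product u . v = sum of u_i * v_i.
Term-by-term: -5.7 * 1.1, -1.4 * -8.4, -4.3 * 8.3
Products: -6.27, 11.76, -35.69
Sum = -6.27 + 11.76 + -35.69 = -30.2

-30.2


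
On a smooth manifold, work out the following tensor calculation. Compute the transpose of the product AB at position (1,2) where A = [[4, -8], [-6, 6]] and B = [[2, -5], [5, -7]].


(AB)^T_{ij} = (AB)_{ji} = sum_k A_{jk} B_{ki}.
For i=1, j=2 we need (AB)_{21}:
A_{21} * B_{11} = -6 * 2 = -12
A_{22} * B_{21} = 6 * 5 = 30
Sum = -12 + 30 = 18

18


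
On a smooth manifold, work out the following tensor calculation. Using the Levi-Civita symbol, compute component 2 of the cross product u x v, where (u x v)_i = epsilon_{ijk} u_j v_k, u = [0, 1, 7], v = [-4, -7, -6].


(u x v)_2 = sum_{j,k} epsilon_{2jk} u_j v_k. Only permutations of (1,2,3) contribute; the two non-zero terms are:
eps_{213} u_1 v_3 = -1 * 0 * -6 = 0
eps_{231} u_3 v_1 = 1 * 7 * -4 = -28
(u x v)_2 = -28

-28


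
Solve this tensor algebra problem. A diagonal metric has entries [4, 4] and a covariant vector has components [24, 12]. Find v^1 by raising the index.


To raise an index with a diagonal metric: v^i = v_i / g_{ii}.
For index 1: v_1 = 24, g_{11} = 4
v^1 = 24 / 4 = 6

6


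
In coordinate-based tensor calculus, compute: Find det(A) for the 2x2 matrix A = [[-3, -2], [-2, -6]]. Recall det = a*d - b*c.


For a 2x2 matrix [[a, b], [c, d]], det = a*d - b*c.
a = -3, b = -2, c = -2, d = -6
a*d = -3 * -6 = 18
b*c = -2 * -2 = 4
det = 18 - 4 = 14

14


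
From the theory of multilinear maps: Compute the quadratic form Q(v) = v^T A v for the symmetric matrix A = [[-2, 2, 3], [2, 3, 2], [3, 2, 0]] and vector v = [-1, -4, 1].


First compute Av:
(Av)_1 = -2*-1 + 2*-4 + 3*1 = -3
(Av)_2 = 2*-1 + 3*-4 + 2*1 = -12
(Av)_3 = 3*-1 + 2*-4 + 0*1 = -11
Av = [-3, -12, -11]
Then v^T (Av) = -1*-3 + -4*-12 + 1*-11
= 3 + 48 + -11 = 40

40


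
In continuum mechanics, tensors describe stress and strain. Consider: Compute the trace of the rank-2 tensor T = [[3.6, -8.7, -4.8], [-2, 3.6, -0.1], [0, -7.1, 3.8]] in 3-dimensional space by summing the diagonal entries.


The contraction (trace) of a rank-2 tensor is the sum of its diagonal elements.
Diagonal entries: A[1,1] = 3.6, A[2,2] = 3.6, A[3,3] = 3.8
Tr(A) = 3.6 + 3.6 + 3.8 = 11

11


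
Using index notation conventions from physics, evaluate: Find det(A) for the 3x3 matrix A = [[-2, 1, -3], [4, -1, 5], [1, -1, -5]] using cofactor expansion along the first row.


Expanding along the first row, det(A) = a11*M_11 - a12*M_12 + a13*M_13, where M_1j is the (1,j) minor.
Minor M_11 = -1*-5 - 5*-1 = 10
Minor M_12 = 4*-5 - 5*1 = -25
Minor M_13 = 4*-1 - -1*1 = -3
det = -2*(10) - 1*(-25) + -3*(-3)
    = -20 - -25 + 9
    = 14

14


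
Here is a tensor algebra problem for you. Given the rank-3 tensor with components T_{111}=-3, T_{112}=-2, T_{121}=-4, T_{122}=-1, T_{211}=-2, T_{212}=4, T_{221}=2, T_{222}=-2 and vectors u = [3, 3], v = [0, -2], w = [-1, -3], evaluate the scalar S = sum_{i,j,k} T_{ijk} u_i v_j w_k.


S = sum over i,j,k of T_{ijk} u_i v_j w_k. Expanding all 8 terms:
T_{111}*u_1*v_1*w_1 = -3*3*0*-1 = 0  (running total: 0)
T_{112}*u_1*v_1*w_2 = -2*3*0*-3 = 0  (running total: 0)
T_{121}*u_1*v_2*w_1 = -4*3*-2*-1 = -24  (running total: -24)
T_{122}*u_1*v_2*w_2 = -1*3*-2*-3 = -18  (running total: -42)
T_{211}*u_2*v_1*w_1 = -2*3*0*-1 = 0  (running total: -42)
T_{212}*u_2*v_1*w_2 = 4*3*0*-3 = 0  (running total: -42)
T_{221}*u_2*v_2*w_1 = 2*3*-2*-1 = 12  (running total: -30)
T_{222}*u_2*v_2*w_2 = -2*3*-2*-3 = -36  (running total: -66)
S = -66

-66


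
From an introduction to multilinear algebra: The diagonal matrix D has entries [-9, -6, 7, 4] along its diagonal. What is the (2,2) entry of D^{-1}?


For a diagonal matrix, the inverse has entries (D^{-1})_{ii} = 1/d_{ii}.
The diagonal entries are: d_{11} = -9, d_{22} = -6, d_{33} = 7, d_{44} = 4
We need (D^{-1})_{22} = 1/d_{22} = 1/-6 = -1/6

-1/6


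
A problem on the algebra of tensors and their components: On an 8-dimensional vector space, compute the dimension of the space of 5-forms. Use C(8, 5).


The dimension of the space of p-forms on an n-dimensional space is C(n, p).
n = 8, p = 5
C(8, 5) = 8! / (5! * 3!) = 56

56


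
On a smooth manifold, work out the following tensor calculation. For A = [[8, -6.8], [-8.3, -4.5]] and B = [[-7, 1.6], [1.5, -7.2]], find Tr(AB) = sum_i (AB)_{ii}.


Tr(AB) = sum_i (AB)_{ii} where (AB)_{ii} = sum_k A_{ik} B_{ki}.
(AB)_{11} = 8*-7 + -6.8*1.5 = -66.2
(AB)_{22} = -8.3*1.6 + -4.5*-7.2 = 19.12
Tr(AB) = -66.2 + 19.12 = -47.08

-47.08


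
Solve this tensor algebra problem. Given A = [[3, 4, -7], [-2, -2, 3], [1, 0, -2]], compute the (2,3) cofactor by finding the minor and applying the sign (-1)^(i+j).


To find cofactor C_{23}, delete row 2 and column 3.
The resulting 2x2 submatrix is: [[3, 4], [1, 0]]
Minor M_{23} = 3*0 - 4*1
  = 0 - 4 = -4
Sign = (-1)^(2+3) = (-1)^5 = -1
Cofactor C_{23} = -1 * -4 = 4

4


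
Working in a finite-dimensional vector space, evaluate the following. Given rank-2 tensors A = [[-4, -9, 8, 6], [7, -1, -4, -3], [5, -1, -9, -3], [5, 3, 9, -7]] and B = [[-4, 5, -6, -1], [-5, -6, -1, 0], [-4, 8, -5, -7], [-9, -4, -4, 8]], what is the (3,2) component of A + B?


Tensor addition is component-wise: (A + B)_{ij} = A_{ij} + B_{ij}.
A_{32} = -1
B_{32} = 8
(A + B)_{32} = -1 + 8 = 7

7


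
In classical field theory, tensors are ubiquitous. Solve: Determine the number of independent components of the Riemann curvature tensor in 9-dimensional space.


The Riemann tensor in d dimensions has d^2(d^2 - 1)/12 independent components.
d = 9, so d^2 = 81
d^2 - 1 = 80
d^2(d^2 - 1) = 81 * 80 = 6480
Divide by 12: 6480 / 12 = 540

540


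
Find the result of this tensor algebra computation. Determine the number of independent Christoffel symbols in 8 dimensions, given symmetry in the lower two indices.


Christoffel symbols Gamma^k_{ij} are symmetric in i,j, so there are d * d(d+1)/2 independent symbols.
d = 8
d(d+1)/2 = 8 * 9 / 2 = 36
Total = 8 * 36 = 288

288


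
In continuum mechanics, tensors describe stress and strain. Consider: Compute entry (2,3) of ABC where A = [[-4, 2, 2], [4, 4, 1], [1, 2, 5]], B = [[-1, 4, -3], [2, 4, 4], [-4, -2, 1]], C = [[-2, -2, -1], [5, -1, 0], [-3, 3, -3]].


(ABC)_{23} = sum_m (AB)_{2m} C_{m3}. First compute row 2 of AB.
(AB)_{21} = 4*-1 + 4*2 + 1*-4 = 0
(AB)_{22} = 4*4 + 4*4 + 1*-2 = 30
(AB)_{23} = 4*-3 + 4*4 + 1*1 = 5
Now contract with column 3 of C:
(AB)_{21} * C_{13} = 0 * -1 = 0
(AB)_{22} * C_{23} = 30 * 0 = 0
(AB)_{23} * C_{33} = 5 * -3 = -15
(ABC)_{23} = 0 + 0 + -15 = -15

-15


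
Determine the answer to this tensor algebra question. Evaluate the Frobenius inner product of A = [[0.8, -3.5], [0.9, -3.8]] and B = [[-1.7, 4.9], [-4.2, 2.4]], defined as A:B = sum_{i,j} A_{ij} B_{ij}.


A:B = sum over all i,j of A_{ij} * B_{ij}.
Row 1: 0.8*-1.7=-1.36, -3.5*4.9=-17.15 => row sum = -18.51
Row 2: 0.9*-4.2=-3.78, -3.8*2.4=-9.12 => row sum = -12.9
Total = -18.51 + -12.9 = -31.41

-31.41


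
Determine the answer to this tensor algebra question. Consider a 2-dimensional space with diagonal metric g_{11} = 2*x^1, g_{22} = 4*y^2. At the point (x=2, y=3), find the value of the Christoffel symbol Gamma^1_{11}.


For a diagonal metric, Gamma^k_{ij} = (1/2) g^{kk} (dg_{ik}/dx_j + dg_{jk}/dx_i - dg_{ij}/dx_k).
The metric is diagonal, so g_{ab} = 0 for a != b.
At the given point: g_{11} = 4, g_{22} = 36
g^{11} = 1/4
dg_{11}/dx_1 = dg_{11}/dx_1 = 2
dg_{11}/dx_1 = dg_{11}/dx_1 = 2
dg_{11}/dx_1 = dg_{11}/dx_1 = 2
Numerator = 2 + 2 - 2 = 2
Gamma^1_{11} = 2 / (2 * 4) = 1/4

1/4


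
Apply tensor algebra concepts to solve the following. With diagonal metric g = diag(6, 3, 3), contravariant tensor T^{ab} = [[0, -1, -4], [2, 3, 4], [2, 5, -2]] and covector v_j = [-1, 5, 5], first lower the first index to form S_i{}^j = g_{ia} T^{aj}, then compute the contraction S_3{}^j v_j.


Step 1: lower the first index. For a diagonal metric, g_{ia} T^{aj} = g_{ii} T^{ij} (no sum on i).
g_{33} = 3
S_3{}^1 = 3 * T^{31} = 3 * 2 = 6
S_3{}^2 = 3 * T^{32} = 3 * 5 = 15
S_3{}^3 = 3 * T^{33} = 3 * -2 = -6
Step 2: contract S_3{}^j with v_j.
S_3{}^1 * v_1 = 6 * -1 = -6
S_3{}^2 * v_2 = 15 * 5 = 75
S_3{}^3 * v_3 = -6 * 5 = -30
Result = -6 + 75 + -30 = 39

39


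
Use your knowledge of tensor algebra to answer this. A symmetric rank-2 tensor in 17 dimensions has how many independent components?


A symmetric rank-2 tensor in d dimensions has d(d+1)/2 independent components.
d = 17
d(d+1)/2 = 17 * 18 / 2 = 306 / 2 = 153

153


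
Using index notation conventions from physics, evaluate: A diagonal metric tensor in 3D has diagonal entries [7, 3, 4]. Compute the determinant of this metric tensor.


For a diagonal metric, the determinant is the product of diagonal entries.
Diagonal entries: 7, 3, 4
det(g) = 7 * 3 * 4 = 84

84


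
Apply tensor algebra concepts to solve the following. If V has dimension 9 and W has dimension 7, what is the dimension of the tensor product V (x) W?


The dimension of a tensor product is the product of dimensions.
dim(V) = 9, dim(W) = 7
dim(V (x) W) = 9 * 7 = 63

63


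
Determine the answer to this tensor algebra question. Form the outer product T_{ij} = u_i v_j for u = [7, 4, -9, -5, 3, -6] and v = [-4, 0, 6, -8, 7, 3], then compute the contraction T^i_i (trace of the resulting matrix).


The outer product gives T_{ij} = u_i v_j.
The trace (contraction) is Tr(T) = sum_i T_{ii} = sum_i u_i v_i.
Diagonal entries:
T_{11} = u_1 * v_1 = 7 * -4 = -28
T_{22} = u_2 * v_2 = 4 * 0 = 0
T_{33} = u_3 * v_3 = -9 * 6 = -54
T_{44} = u_4 * v_4 = -5 * -8 = 40
T_{55} = u_5 * v_5 = 3 * 7 = 21
T_{66} = u_6 * v_6 = -6 * 3 = -18
Tr(T) = -28 + 0 + -54 + 40 + 21 + -18 = -39

-39


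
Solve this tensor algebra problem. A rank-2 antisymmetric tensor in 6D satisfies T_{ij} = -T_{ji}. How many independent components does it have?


An antisymmetric rank-2 tensor satisfies A_{ij} = -A_{ji}, so diagonal entries are zero.
The independent components are the upper-triangular entries: C(n, 2) = n(n-1)/2.
n = 6
C(6, 2) = 6 * 5 / 2 = 30 / 2 = 15

15


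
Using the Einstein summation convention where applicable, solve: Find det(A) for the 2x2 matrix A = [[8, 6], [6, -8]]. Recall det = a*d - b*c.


For a 2x2 matrix [[a, b], [c, d]], det = a*d - b*c.
a = 8, b = 6, c = 6, d = -8
a*d = 8 * -8 = -64
b*c = 6 * 6 = 36
det = -64 - 36 = -100

-100


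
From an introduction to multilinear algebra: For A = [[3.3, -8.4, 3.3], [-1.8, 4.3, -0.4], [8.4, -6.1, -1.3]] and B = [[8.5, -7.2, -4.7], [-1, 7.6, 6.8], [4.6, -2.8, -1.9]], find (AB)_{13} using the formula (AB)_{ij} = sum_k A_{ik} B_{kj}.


(AB)_{ij} = sum_k A_{ik} B_{kj}.
For i=1, j=3:
A_{11} * B_{13} = 3.3 * -4.7 = -15.51
A_{12} * B_{23} = -8.4 * 6.8 = -57.12
A_{13} * B_{33} = 3.3 * -1.9 = -6.27
Sum = -15.51 + -57.12 + -6.27 = -78.9

-78.9


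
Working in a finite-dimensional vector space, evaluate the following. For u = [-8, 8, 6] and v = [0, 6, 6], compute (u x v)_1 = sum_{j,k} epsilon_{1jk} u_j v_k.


(u x v)_1 = sum_{j,k} epsilon_{1jk} u_j v_k. Only permutations of (1,2,3) contribute; the two non-zero terms are:
eps_{123} u_2 v_3 = 1 * 8 * 6 = 48
eps_{132} u_3 v_2 = -1 * 6 * 6 = -36
(u x v)_1 = 12

12


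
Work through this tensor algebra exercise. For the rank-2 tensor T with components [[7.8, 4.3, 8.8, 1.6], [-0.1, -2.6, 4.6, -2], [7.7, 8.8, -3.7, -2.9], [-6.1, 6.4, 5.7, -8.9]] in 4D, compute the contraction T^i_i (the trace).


The contraction (trace) of a rank-2 tensor is the sum of its diagonal elements.
Diagonal entries: A[1,1] = 7.8, A[2,2] = -2.6, A[3,3] = -3.7, A[4,4] = -8.9
Tr(A) = 7.8 + -2.6 + -3.7 + -8.9 = -7.4

-7.4


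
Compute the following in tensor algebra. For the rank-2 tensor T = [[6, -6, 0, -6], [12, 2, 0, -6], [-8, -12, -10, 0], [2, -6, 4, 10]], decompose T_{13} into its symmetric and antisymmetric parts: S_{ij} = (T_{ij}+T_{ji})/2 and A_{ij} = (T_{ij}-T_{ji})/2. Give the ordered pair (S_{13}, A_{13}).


T_{13} = 0
T_{31} = -8
S_{13} = (0 + -8)/2 = -8/2 = -4
A_{13} = (0 - -8)/2 = 8/2 = 4
Check: S + A = -4 + 4 = 0 = T_{13}.

(-4, 4)


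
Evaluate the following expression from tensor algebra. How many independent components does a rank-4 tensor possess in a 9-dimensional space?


The number of components of a rank-r tensor in d dimensions is d^r.
Here d = 9 and r = 4.
9^4 = 6561

6561


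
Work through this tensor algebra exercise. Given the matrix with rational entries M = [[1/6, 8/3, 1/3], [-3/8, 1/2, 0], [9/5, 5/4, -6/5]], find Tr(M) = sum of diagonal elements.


The trace is the sum of diagonal entries.
Diagonal: M[1,1] = 1/6, M[2,2] = 1/2, M[3,3] = -6/5
Tr(M) = 1/6 + 1/2 + -6/5
Computing step by step:
After adding M[1,1]: 1/6
After adding M[2,2]: 2/3
After adding M[3,3]: -8/15
Tr(M) = -8/15

-8/15


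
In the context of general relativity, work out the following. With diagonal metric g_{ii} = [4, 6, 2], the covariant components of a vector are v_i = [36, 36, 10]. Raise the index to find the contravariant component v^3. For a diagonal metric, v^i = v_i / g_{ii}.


To raise an index with a diagonal metric: v^i = v_i / g_{ii}.
For index 3: v_3 = 10, g_{33} = 2
v^3 = 10 / 2 = 5

5


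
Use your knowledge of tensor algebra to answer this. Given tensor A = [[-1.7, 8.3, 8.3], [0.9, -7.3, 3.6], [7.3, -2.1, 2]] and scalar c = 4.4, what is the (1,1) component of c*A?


Scalar multiplication: (cA)_{ij} = c * A_{ij}.
c = 4.4
A_{11} = -1.7
(cA)_{11} = 4.4 * -1.7 = -7.48

-7.48


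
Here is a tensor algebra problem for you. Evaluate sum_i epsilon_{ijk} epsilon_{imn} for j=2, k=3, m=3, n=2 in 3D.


Using the identity: epsilon_{ijk} epsilon_{imn} = delta_{jm} delta_{kn} - delta_{jn} delta_{km}.
delta_{23} = 0
delta_{32} = 0
delta_{22} = 1
delta_{33} = 1
Result = 0 * 0 - 1 * 1 = 0 - 1 = -1

-1


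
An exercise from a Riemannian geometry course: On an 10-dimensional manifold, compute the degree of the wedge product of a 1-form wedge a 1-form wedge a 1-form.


The degree of a wedge product is the sum of the degrees of the individual forms.
Degrees: 1, 1, 1
Total degree = 1 + 1 + 1 = 3

3


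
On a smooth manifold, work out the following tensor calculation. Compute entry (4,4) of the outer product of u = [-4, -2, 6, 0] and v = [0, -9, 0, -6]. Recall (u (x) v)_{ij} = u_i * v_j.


The outer product entry T_{ij} = u_i * v_j.
We need i=4, j=4.
u_4 = 0, v_4 = -6
T_{4,4} = 0 * -6 = 0

0


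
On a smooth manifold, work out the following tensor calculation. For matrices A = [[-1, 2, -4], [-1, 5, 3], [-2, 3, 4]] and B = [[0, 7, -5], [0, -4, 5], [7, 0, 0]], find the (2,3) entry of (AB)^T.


(AB)^T_{ij} = (AB)_{ji} = sum_k A_{jk} B_{ki}.
For i=2, j=3 we need (AB)_{32}:
A_{31} * B_{12} = -2 * 7 = -14
A_{32} * B_{22} = 3 * -4 = -12
A_{33} * B_{32} = 4 * 0 = 0
Sum = -14 + -12 + 0 = -26

-26


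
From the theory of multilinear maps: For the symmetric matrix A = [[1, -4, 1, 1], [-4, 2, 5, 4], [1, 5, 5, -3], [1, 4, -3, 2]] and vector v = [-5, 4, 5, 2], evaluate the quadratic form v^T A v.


First compute Av:
(Av)_1 = 1*-5 + -4*4 + 1*5 + 1*2 = -14
(Av)_2 = -4*-5 + 2*4 + 5*5 + 4*2 = 61
(Av)_3 = 1*-5 + 5*4 + 5*5 + -3*2 = 34
(Av)_4 = 1*-5 + 4*4 + -3*5 + 2*2 = 0
Av = [-14, 61, 34, 0]
Then v^T (Av) = -5*-14 + 4*61 + 5*34 + 2*0
= 70 + 244 + 170 + 0 = 484

484


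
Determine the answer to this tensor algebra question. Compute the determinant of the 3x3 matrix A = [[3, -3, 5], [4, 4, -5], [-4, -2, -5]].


Expanding along the first row, det(A) = a11*M_11 - a12*M_12 + a13*M_13, where M_1j is the (1,j) minor.
Minor M_11 = 4*-5 - -5*-2 = -30
Minor M_12 = 4*-5 - -5*-4 = -40
Minor M_13 = 4*-2 - 4*-4 = 8
det = 3*(-30) - -3*(-40) + 5*(8)
    = -90 - 120 + 40
    = -170

-170


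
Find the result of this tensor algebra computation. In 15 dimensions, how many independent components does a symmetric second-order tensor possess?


A symmetric rank-2 tensor in d dimensions has d(d+1)/2 independent components.
d = 15
d(d+1)/2 = 15 * 16 / 2 = 240 / 2 = 120

120


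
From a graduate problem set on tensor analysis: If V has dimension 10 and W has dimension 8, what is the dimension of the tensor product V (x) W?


The dimension of a tensor product is the product of dimensions.
dim(V) = 10, dim(W) = 8
dim(V (x) W) = 10 * 8 = 80

80


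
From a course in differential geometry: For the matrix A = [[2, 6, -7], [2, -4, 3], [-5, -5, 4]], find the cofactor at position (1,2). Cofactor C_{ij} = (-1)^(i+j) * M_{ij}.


To find cofactor C_{12}, delete row 1 and column 2.
The resulting 2x2 submatrix is: [[2, 3], [-5, 4]]
Minor M_{12} = 2*4 - 3*-5
  = 8 - -15 = 23
Sign = (-1)^(1+2) = (-1)^3 = -1
Cofactor C_{12} = -1 * 23 = -23

-23


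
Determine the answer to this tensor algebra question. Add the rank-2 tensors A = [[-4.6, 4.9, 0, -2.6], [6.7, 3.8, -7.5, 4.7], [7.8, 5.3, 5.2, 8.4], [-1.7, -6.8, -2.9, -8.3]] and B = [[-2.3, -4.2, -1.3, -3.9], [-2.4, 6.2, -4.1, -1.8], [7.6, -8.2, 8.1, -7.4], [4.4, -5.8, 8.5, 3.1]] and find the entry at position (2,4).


Tensor addition is component-wise: (A + B)_{ij} = A_{ij} + B_{ij}.
A_{24} = 4.7
B_{24} = -1.8
(A + B)_{24} = 4.7 + -1.8 = 2.9

2.9


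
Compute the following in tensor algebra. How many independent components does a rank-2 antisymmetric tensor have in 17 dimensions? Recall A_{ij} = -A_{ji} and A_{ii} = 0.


An antisymmetric rank-2 tensor satisfies A_{ij} = -A_{ji}, so diagonal entries are zero.
The independent components are the upper-triangular entries: C(n, 2) = n(n-1)/2.
n = 17
C(17, 2) = 17 * 16 / 2 = 272 / 2 = 136

136


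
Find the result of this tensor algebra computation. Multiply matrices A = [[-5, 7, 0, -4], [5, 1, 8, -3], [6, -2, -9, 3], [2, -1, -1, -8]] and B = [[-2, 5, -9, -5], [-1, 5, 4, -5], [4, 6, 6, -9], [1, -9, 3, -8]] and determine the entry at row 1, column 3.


(AB)_{ij} = sum_k A_{ik} B_{kj}.
For i=1, j=3:
A_{11} * B_{13} = -5 * -9 = 45
A_{12} * B_{23} = 7 * 4 = 28
A_{13} * B_{33} = 0 * 6 = 0
A_{14} * B_{43} = -4 * 3 = -12
Sum = 45 + 28 + 0 + -12 = 61

61


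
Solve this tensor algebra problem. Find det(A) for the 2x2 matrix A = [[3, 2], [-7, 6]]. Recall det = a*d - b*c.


For a 2x2 matrix [[a, b], [c, d]], det = a*d - b*c.
a = 3, b = 2, c = -7, d = 6
a*d = 3 * 6 = 18
b*c = 2 * -7 = -14
det = 18 - -14 = 32

32


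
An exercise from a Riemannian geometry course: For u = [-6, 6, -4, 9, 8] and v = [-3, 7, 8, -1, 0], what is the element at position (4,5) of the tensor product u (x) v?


The outer product entry T_{ij} = u_i * v_j.
We need i=4, j=5.
u_4 = 9, v_5 = 0
T_{4,5} = 9 * 0 = 0

0


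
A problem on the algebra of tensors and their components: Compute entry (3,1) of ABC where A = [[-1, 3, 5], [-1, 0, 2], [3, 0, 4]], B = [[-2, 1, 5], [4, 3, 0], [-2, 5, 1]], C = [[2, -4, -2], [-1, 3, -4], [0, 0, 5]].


(ABC)_{31} = sum_m (AB)_{3m} C_{m1}. First compute row 3 of AB.
(AB)_{31} = 3*-2 + 0*4 + 4*-2 = -14
(AB)_{32} = 3*1 + 0*3 + 4*5 = 23
(AB)_{33} = 3*5 + 0*0 + 4*1 = 19
Now contract with column 1 of C:
(AB)_{31} * C_{11} = -14 * 2 = -28
(AB)_{32} * C_{21} = 23 * -1 = -23
(AB)_{33} * C_{31} = 19 * 0 = 0
(ABC)_{31} = -28 + -23 + 0 = -51

-51


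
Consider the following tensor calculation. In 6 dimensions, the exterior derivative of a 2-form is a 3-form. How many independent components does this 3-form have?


The exterior derivative of a p-form is a (p+1)-form.
Its number of independent components is C(n, p+1).
n = 6, p+1 = 3
C(6, 3) = 20

20


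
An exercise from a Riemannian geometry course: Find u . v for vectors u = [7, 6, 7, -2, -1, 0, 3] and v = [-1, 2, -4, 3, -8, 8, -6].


The inner product u . v = sum of u_i * v_i.
Term-by-term: 7 * -1, 6 * 2, 7 * -4, -2 * 3, -1 * -8, 0 * 8, 3 * -6
Products: -7, 12, -28, -6, 8, 0, -18
Sum = -7 + 12 + -28 + -6 + 8 + 0 + -18 = -39

-39


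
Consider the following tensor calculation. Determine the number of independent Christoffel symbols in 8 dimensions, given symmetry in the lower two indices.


Christoffel symbols Gamma^k_{ij} are symmetric in i,j, so there are d * d(d+1)/2 independent symbols.
d = 8
d(d+1)/2 = 8 * 9 / 2 = 36
Total = 8 * 36 = 288

288


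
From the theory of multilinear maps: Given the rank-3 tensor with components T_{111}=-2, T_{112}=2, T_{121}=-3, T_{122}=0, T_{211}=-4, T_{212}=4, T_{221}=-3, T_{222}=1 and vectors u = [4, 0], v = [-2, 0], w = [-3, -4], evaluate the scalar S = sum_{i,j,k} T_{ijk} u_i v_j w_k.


S = sum over i,j,k of T_{ijk} u_i v_j w_k. Expanding all 8 terms:
T_{111}*u_1*v_1*w_1 = -2*4*-2*-3 = -48  (running total: -48)
T_{112}*u_1*v_1*w_2 = 2*4*-2*-4 = 64  (running total: 16)
T_{121}*u_1*v_2*w_1 = -3*4*0*-3 = 0  (running total: 16)
T_{122}*u_1*v_2*w_2 = 0*4*0*-4 = 0  (running total: 16)
T_{211}*u_2*v_1*w_1 = -4*0*-2*-3 = 0  (running total: 16)
T_{212}*u_2*v_1*w_2 = 4*0*-2*-4 = 0  (running total: 16)
T_{221}*u_2*v_2*w_1 = -3*0*0*-3 = 0  (running total: 16)
T_{222}*u_2*v_2*w_2 = 1*0*0*-4 = 0  (running total: 16)
S = 16

16


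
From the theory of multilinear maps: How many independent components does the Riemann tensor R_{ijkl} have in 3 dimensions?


The Riemann tensor in d dimensions has d^2(d^2 - 1)/12 independent components.
d = 3, so d^2 = 9
d^2 - 1 = 8
d^2(d^2 - 1) = 9 * 8 = 72
Divide by 12: 72 / 12 = 6

6


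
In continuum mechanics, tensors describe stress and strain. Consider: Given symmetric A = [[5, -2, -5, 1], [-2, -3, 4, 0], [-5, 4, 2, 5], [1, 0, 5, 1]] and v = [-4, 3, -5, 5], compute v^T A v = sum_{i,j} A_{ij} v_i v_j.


First compute Av:
(Av)_1 = 5*-4 + -2*3 + -5*-5 + 1*5 = 4
(Av)_2 = -2*-4 + -3*3 + 4*-5 + 0*5 = -21
(Av)_3 = -5*-4 + 4*3 + 2*-5 + 5*5 = 47
(Av)_4 = 1*-4 + 0*3 + 5*-5 + 1*5 = -24
Av = [4, -21, 47, -24]
Then v^T (Av) = -4*4 + 3*-21 + -5*47 + 5*-24
= -16 + -63 + -235 + -120 = -434

-434


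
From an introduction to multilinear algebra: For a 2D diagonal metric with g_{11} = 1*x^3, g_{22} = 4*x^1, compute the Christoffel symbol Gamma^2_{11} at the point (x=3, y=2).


For a diagonal metric, Gamma^k_{ij} = (1/2) g^{kk} (dg_{ik}/dx_j + dg_{jk}/dx_i - dg_{ij}/dx_k).
The metric is diagonal, so g_{ab} = 0 for a != b.
At the given point: g_{11} = 27, g_{22} = 12
g^{22} = 1/12
dg_{12}/dx_1 = 0 (off-diagonal)
dg_{12}/dx_1 = 0 (off-diagonal)
dg_{11}/dx_2 = dg_{11}/dx_2 = 0
Numerator = 0 + 0 - 0 = 0
Gamma^2_{11} = 0 / (2 * 12) = 0

0


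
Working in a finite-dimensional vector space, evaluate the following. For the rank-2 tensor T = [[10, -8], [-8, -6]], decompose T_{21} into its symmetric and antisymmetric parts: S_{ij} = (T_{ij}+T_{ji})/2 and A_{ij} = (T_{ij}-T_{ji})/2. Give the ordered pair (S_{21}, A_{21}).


T_{21} = -8
T_{12} = -8
S_{21} = (-8 + -8)/2 = -16/2 = -8
A_{21} = (-8 - -8)/2 = 0/2 = 0
Check: S + A = -8 + 0 = -8 = T_{21}.

(-8, 0)
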